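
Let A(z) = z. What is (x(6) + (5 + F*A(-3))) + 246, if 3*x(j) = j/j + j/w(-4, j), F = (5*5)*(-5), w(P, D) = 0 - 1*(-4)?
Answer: 3761/6 ≈ 626.83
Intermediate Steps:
w(P, D) = 4 (w(P, D) = 0 + 4 = 4)
F = -125 (F = 25*(-5) = -125)
x(j) = ⅓ + j/12 (x(j) = (j/j + j/4)/3 = (1 + j*(¼))/3 = (1 + j/4)/3 = ⅓ + j/12)
(x(6) + (5 + F*A(-3))) + 246 = ((⅓ + (1/12)*6) + (5 - 125*(-3))) + 246 = ((⅓ + ½) + (5 + 375)) + 246 = (⅚ + 380) + 246 = 2285/6 + 246 = 3761/6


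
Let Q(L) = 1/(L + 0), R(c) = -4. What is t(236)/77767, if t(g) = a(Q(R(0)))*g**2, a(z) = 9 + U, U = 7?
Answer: 891136/77767 ≈ 11.459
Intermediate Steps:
Q(L) = 1/L
a(z) = 16 (a(z) = 9 + 7 = 16)
t(g) = 16*g**2
t(236)/77767 = (16*236**2)/77767 = (16*55696)*(1/77767) = 891136*(1/77767) = 891136/77767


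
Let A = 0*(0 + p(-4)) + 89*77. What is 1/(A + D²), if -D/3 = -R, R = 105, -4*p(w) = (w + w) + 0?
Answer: 1/106078 ≈ 9.4270e-6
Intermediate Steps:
p(w) = -w/2 (p(w) = -((w + w) + 0)/4 = -(2*w + 0)/4 = -w/2)
D = 315 (D = -(-3)*105 = -3*(-105) = 315)
A = 6853 (A = 0*(0 - ½*(-4)) + 89*77 = 0*(0 + 2) + 6853 = 0*2 + 6853 = 0 + 6853 = 6853)
1/(A + D²) = 1/(6853 + 315²) = 1/(6853 + 99225) = 1/106078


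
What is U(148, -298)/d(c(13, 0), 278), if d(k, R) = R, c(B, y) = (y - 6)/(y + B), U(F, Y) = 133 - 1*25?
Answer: 54/139 ≈ 0.38849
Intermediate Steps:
U(F, Y) = 108 (U(F, Y) = 133 - 25 = 108)
c(B, y) = (-6 + y)/(B + y)
U(148, -298)/d(c(13, 0), 278) = 108/278 = 108*(1/278) = 54/139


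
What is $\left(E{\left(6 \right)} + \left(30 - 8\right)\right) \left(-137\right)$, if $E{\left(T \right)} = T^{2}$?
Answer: $-7946$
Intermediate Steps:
$\left(E{\left(6 \right)} + \left(30 - 8\right)\right) \left(-137\right) = \left(6^{2} + \left(30 - 8\right)\right) \left(-137\right) = \left(36 + 22\right) \left(-137\right) = 58 \left(-137\right) = -7946$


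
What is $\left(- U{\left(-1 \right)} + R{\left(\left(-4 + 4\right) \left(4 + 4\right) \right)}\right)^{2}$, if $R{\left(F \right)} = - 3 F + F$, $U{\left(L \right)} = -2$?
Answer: $4$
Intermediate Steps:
$R{\left(F \right)} = - 2 F$
$\left(- U{\left(-1 \right)} + R{\left(\left(-4 + 4\right) \left(4 + 4\right) \right)}\right)^{2} = \left(\left(-1\right) \left(-2\right) - 2 \left(-4 + 4\right) \left(4 + 4\right)\right)^{2} = \left(2 - 2 \cdot 0 \cdot 8\right)^{2} = \left(2 - 0\right)^{2} = \left(2 + 0\right)^{2} = 2^{2} = 4$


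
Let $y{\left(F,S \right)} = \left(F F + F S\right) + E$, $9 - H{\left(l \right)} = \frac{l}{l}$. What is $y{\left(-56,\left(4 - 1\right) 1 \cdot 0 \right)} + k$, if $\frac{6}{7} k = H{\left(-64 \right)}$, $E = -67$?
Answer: $\frac{9235}{3} \approx 3078.3$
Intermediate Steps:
$H{\left(l \right)} = 8$ ($H{\left(l \right)} = 9 - \frac{l}{l} = 9 - 1 = 8$)
$y{\left(F,S \right)} = -67 + F^{2} + F S$ ($y{\left(F,S \right)} = \left(F F + F S\right) - 67 = \left(F^{2} + F S\right) - 67 = -67 + F^{2} + F S$)
$k = \frac{28}{3}$ ($k = \frac{7}{6} \cdot 8 = \frac{28}{3} \approx 9.3333$)
$y{\left(-56,\left(4 - 1\right) 1 \cdot 0 \right)} + k = \left(-67 + \left(-56\right)^{2} - 56 \left(4 - 1\right) 1 \cdot 0\right) + \frac{28}{3} = \left(-67 + 3136 - 56 \cdot 3 \cdot 1 \cdot 0\right) + \frac{28}{3} = \left(-67 + 3136 - 56 \cdot 3 \cdot 0\right) + \frac{28}{3} = \left(-67 + 3136 - 0\right) + \frac{28}{3} = \left(-67 + 3136 + 0\right) + \frac{28}{3} = 3069 + \frac{28}{3} = \frac{9235}{3}$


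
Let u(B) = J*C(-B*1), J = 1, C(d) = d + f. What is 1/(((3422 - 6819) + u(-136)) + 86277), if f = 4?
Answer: 1/83020 ≈ 1.2045e-5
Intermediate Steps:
C(d) = 4 + d (C(d) = d + 4 = 4 + d)
u(B) = 4 - B (u(B) = 1*(4 - B*1) = 1*(4 - B) = 4 - B)
1/(((3422 - 6819) + u(-136)) + 86277) = 1/(((3422 - 6819) + (4 - 1*(-136))) + 86277) = 1/((-3397 + (4 + 136)) + 86277) = 1/((-3397 + 140) + 86277) = 1/(-3257 + 86277) = 1/83020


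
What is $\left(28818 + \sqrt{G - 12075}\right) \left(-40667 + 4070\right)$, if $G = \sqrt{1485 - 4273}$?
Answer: $-1054652346 - 36597 \sqrt{-12075 + 2 i \sqrt{697}} \approx -1.0547 \cdot 10^{9} - 4.0215 \cdot 10^{6} i$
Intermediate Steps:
$G = 2 i \sqrt{697}$ ($G = \sqrt{-2788} = 2 i \sqrt{697} \approx 52.802 i$)
$\left(28818 + \sqrt{G - 12075}\right) \left(-40667 + 4070\right) = \left(28818 + \sqrt{2 i \sqrt{697} - 12075}\right) \left(-40667 + 4070\right) = \left(28818 + \sqrt{-12075 + 2 i \sqrt{697}}\right) \left(-36597\right) = -1054652346 - 36597 \sqrt{-12075 + 2 i \sqrt{697}}$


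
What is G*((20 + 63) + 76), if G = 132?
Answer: 20988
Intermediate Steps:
G*((20 + 63) + 76) = 132*((20 + 63) + 76) = 132*(83 + 76) = 132*159 = 20988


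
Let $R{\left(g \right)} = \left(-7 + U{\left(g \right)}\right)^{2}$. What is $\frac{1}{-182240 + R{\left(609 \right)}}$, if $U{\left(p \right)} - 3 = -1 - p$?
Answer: $\frac{1}{194756} \approx 5.1346 \cdot 10^{-6}$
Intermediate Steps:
$U{\left(p \right)} = 2 - p$ ($U{\left(p \right)} = 3 - \left(1 + p\right) = 2 - p$)
$R{\left(g \right)} = \left(-5 - g\right)^{2}$ ($R{\left(g \right)} = \left(-7 - \left(-2 + g\right)\right)^{2} = \left(-5 - g\right)^{2}$)
$\frac{1}{-182240 + R{\left(609 \right)}} = \frac{1}{-182240 + \left(5 + 609\right)^{2}} = \frac{1}{-182240 + 614^{2}} = \frac{1}{-182240 + 376996} = \frac{1}{194756}$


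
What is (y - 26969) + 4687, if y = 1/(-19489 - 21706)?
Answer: -917906991/41195 ≈ -22282.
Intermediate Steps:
y = -1/41195 (y = 1/(-41195) = -1/41195 ≈ -2.4275e-5)
(y - 26969) + 4687 = (-1/41195 - 26969) + 4687 = -1110987956/41195 + 4687 = -917906991/41195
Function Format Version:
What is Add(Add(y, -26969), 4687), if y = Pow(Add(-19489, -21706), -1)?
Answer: Rational(-917906991, 41195) ≈ -22282.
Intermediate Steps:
y = Rational(-1, 41195) (y = Pow(-41195, -1) = Rational(-1, 41195) ≈ -2.4275e-5)
Add(Add(y, -26969), 4687) = Add(Add(Rational(-1, 41195), -26969), 4687) = Add(Rational(-1110987956, 41195), 4687) = Rational(-917906991, 41195)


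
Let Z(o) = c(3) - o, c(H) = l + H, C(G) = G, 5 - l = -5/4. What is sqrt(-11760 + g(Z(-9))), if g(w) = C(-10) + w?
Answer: 3*I*sqrt(5223)/2 ≈ 108.41*I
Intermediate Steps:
l = 25/4 (l = 5 - (-5)/4 = 5 - 1*(-5/4) = 5 + 5/4 = 25/4 ≈ 6.2500)
c(H) = 25/4 + H
Z(o) = 37/4 - o (Z(o) = (25/4 + 3) - o = 37/4 - o)
g(w) = -10 + w
sqrt(-11760 + g(Z(-9))) = sqrt(-11760 + (-10 + (37/4 - 1*(-9)))) = sqrt(-11760 + (-10 + (37/4 + 9))) = sqrt(-11760 + (-10 + 73/4)) = sqrt(-11760 + 33/4) = sqrt(-47007/4) = 3*I*sqrt(5223)/2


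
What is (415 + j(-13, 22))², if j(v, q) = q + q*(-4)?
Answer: 121801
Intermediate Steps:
j(v, q) = -3*q (j(v, q) = q - 4*q = -3*q)
(415 + j(-13, 22))² = (415 - 3*22)² = (415 - 66)² = 349² = 121801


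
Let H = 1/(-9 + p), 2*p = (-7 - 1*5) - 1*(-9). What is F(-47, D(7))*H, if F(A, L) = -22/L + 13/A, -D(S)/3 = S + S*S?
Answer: 575/41454 ≈ 0.013871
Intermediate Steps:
D(S) = -3*S - 3*S² (D(S) = -3*(S + S*S) = -3*(S + S²) = -3*S - 3*S²)
p = -3/2 (p = ((-7 - 1*5) - 1*(-9))/2 = ((-7 - 5) + 9)/2 = (-12 + 9)/2 = (½)*(-3) = -3/2 ≈ -1.5000)
H = -2/21 (H = 1/(-9 - 3/2) = 1/(-21/2) = -2/21 ≈ -0.095238)
F(-47, D(7))*H = (-22*(-1/(21*(1 + 7))) + 13/(-47))*(-2/21) = (-22/((-3*7*8)) + 13*(-1/47))*(-2/21) = (-22/(-168) - 13/47)*(-2/21) = (-22*(-1/168) - 13/47)*(-2/21) = (11/84 - 13/47)*(-2/21) = -575/3948*(-2/21) = 575/41454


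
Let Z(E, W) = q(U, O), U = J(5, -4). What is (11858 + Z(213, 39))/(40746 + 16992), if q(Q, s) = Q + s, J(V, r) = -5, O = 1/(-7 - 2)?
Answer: 53338/259821 ≈ 0.20529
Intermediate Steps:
O = -⅑ (O = 1/(-9) = -⅑ ≈ -0.11111)
U = -5
Z(E, W) = -46/9 (Z(E, W) = -5 - ⅑ = -46/9)
(11858 + Z(213, 39))/(40746 + 16992) = (11858 - 46/9)/(40746 + 16992) = (106676/9)/57738 = (106676/9)*(1/57738) = 53338/259821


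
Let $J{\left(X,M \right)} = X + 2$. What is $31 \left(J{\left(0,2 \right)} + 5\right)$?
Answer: $217$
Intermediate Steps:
$J{\left(X,M \right)} = 2 + X$
$31 \left(J{\left(0,2 \right)} + 5\right) = 31 \left(\left(2 + 0\right) + 5\right) = 31 \left(2 + 5\right) = 31 \cdot 7 = 217$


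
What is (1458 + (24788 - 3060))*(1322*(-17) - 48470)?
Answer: -1644907584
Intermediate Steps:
(1458 + (24788 - 3060))*(1322*(-17) - 48470) = (1458 + 21728)*(-22474 - 48470) = 23186*(-70944) = -1644907584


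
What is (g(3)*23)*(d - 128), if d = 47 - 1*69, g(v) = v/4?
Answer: -5175/2 ≈ -2587.5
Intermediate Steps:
g(v) = v/4 (g(v) = v*(1/4) = v/4)
d = -22 (d = 47 - 69 = -22)
(g(3)*23)*(d - 128) = (((1/4)*3)*23)*(-22 - 128) = ((3/4)*23)*(-150) = (69/4)*(-150) = -5175/2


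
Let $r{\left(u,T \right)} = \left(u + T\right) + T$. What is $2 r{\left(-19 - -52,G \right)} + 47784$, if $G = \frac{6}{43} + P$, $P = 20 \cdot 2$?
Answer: $\frac{2064454}{43} \approx 48011.0$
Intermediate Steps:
$P = 40$
$G = \frac{1726}{43}$ ($G = \frac{6}{43} + 40 = \frac{1726}{43} \approx 40.14$)
$r{\left(u,T \right)} = u + 2 T$ ($r{\left(u,T \right)} = \left(T + u\right) + T = u + 2 T$)
$2 r{\left(-19 - -52,G \right)} + 47784 = 2 \left(\left(-19 - -52\right) + 2 \cdot \frac{1726}{43}\right) + 47784 = 2 \left(\left(-19 + 52\right) + \frac{3452}{43}\right) + 47784 = 2 \left(33 + \frac{3452}{43}\right) + 47784 = 2 \cdot \frac{4871}{43} + 47784 = \frac{9742}{43} + 47784 = \frac{2064454}{43}$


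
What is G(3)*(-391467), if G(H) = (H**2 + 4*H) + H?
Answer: -9395208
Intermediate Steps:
G(H) = H**2 + 5*H
G(3)*(-391467) = (3*(5 + 3))*(-391467) = (3*8)*(-391467) = 24*(-391467) = -9395208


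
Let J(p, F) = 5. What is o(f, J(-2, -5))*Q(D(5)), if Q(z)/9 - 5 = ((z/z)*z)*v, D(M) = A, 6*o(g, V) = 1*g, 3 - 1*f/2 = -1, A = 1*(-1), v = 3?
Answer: 24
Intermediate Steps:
A = -1
f = 8 (f = 6 - 2*(-1) = 6 + 2 = 8)
o(g, V) = g/6 (o(g, V) = (1*g)/6 = g/6)
D(M) = -1
Q(z) = 45 + 27*z (Q(z) = 45 + 9*(((z/z)*z)*3) = 45 + 9*((1*z)*3) = 45 + 9*(z*3) = 45 + 9*(3*z) = 45 + 27*z)
o(f, J(-2, -5))*Q(D(5)) = ((⅙)*8)*(45 + 27*(-1)) = 4*(45 - 27)/3 = (4/3)*18 = 24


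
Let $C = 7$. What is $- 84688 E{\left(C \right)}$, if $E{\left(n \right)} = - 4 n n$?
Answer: $16598848$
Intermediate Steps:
$E{\left(n \right)} = - 4 n^{2}$
$- 84688 E{\left(C \right)} = - 84688 \left(- 4 \cdot 7^{2}\right) = - 84688 \left(\left(-4\right) 49\right) = \left(-84688\right) \left(-196\right) = 16598848$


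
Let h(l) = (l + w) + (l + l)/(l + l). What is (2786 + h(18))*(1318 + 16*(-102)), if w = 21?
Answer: -887364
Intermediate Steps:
h(l) = 22 + l (h(l) = (l + 21) + (l + l)/(l + l) = (21 + l) + (2*l)/((2*l)) = (21 + l) + (2*l)*(1/(2*l)) = (21 + l) + 1 = 22 + l)
(2786 + h(18))*(1318 + 16*(-102)) = (2786 + (22 + 18))*(1318 + 16*(-102)) = (2786 + 40)*(1318 - 1632) = 2826*(-314) = -887364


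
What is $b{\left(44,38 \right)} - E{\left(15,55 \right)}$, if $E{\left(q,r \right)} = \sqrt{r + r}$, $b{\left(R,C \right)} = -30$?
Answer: $-30 - \sqrt{110} \approx -40.488$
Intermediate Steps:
$E{\left(q,r \right)} = \sqrt{2} \sqrt{r}$ ($E{\left(q,r \right)} = \sqrt{2 r} = \sqrt{2} \sqrt{r}$)
$b{\left(44,38 \right)} - E{\left(15,55 \right)} = -30 - \sqrt{2} \sqrt{55} = -30 - \sqrt{110}$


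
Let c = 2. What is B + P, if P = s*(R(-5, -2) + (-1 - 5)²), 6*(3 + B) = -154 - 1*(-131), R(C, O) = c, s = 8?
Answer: 1783/6 ≈ 297.17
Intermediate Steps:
R(C, O) = 2
B = -41/6 (B = -3 + (-154 - 1*(-131))/6 = -3 + (-154 + 131)/6 = -3 + (⅙)*(-23) = -3 - 23/6 = -41/6 ≈ -6.8333)
P = 304 (P = 8*(2 + (-1 - 5)²) = 8*(2 + (-6)²) = 8*(2 + 36) = 8*38 = 304)
B + P = -41/6 + 304 = 1783/6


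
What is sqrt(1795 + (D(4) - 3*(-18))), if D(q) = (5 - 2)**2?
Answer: sqrt(1858) ≈ 43.104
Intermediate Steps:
D(q) = 9 (D(q) = 3**2 = 9)
sqrt(1795 + (D(4) - 3*(-18))) = sqrt(1795 + (9 - 3*(-18))) = sqrt(1795 + (9 + 54)) = sqrt(1795 + 63) = sqrt(1858)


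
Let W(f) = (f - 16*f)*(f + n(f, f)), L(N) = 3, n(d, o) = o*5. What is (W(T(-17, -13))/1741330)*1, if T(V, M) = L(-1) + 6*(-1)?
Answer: -81/174133 ≈ -0.00046516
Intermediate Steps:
n(d, o) = 5*o
T(V, M) = -3 (T(V, M) = 3 + 6*(-1) = 3 - 6 = -3)
W(f) = -90*f² (W(f) = (f - 16*f)*(f + 5*f) = (-15*f)*(6*f) = -90*f²)
(W(T(-17, -13))/1741330)*1 = (-90*(-3)²/1741330)*1 = (-90*9*(1/1741330))*1 = -810*1/1741330*1 = -81/174133*1 = -81/174133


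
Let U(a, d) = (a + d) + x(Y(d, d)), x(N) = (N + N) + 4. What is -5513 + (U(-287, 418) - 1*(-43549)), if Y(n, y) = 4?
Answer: 38179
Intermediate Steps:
x(N) = 4 + 2*N (x(N) = 2*N + 4 = 4 + 2*N)
U(a, d) = 12 + a + d (U(a, d) = (a + d) + (4 + 2*4) = (a + d) + (4 + 8) = (a + d) + 12 = 12 + a + d)
-5513 + (U(-287, 418) - 1*(-43549)) = -5513 + ((12 - 287 + 418) - 1*(-43549)) = -5513 + (143 + 43549) = -5513 + 43692 = 38179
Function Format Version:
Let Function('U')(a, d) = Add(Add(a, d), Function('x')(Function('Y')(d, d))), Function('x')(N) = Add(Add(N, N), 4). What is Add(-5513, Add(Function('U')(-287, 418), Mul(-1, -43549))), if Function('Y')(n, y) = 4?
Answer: 38179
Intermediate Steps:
Function('x')(N) = Add(4, Mul(2, N)) (Function('x')(N) = Add(Mul(2, N), 4) = Add(4, Mul(2, N)))
Function('U')(a, d) = Add(12, a, d) (Function('U')(a, d) = Add(Add(a, d), Add(4, Mul(2, 4))) = Add(Add(a, d), Add(4, 8)) = Add(Add(a, d), 12) = Add(12, a, d))
Add(-5513, Add(Function('U')(-287, 418), Mul(-1, -43549))) = Add(-5513, Add(Add(12, -287, 418), Mul(-1, -43549))) = Add(-5513, Add(143, 43549)) = Add(-5513, 43692) = 38179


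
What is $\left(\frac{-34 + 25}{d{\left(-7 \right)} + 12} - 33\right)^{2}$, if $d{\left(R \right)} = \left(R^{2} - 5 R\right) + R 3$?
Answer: $\frac{685584}{625} \approx 1096.9$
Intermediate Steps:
$d{\left(R \right)} = R^{2} - 2 R$ ($d{\left(R \right)} = \left(R^{2} - 5 R\right) + 3 R = R^{2} - 2 R$)
$\left(\frac{-34 + 25}{d{\left(-7 \right)} + 12} - 33\right)^{2} = \left(\frac{-34 + 25}{- 7 \left(-2 - 7\right) + 12} - 33\right)^{2} = \left(- \frac{9}{\left(-7\right) \left(-9\right) + 12} - 33\right)^{2} = \left(- \frac{9}{63 + 12} - 33\right)^{2} = \left(- \frac{9}{75} - 33\right)^{2} = \left(\left(-9\right) \frac{1}{75} - 33\right)^{2} = \left(- \frac{3}{25} - 33\right)^{2} = \left(- \frac{828}{25}\right)^{2} = \frac{685584}{625}$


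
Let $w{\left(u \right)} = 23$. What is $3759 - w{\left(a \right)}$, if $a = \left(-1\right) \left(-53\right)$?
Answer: $3736$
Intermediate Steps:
$a = 53$
$3759 - w{\left(a \right)} = 3759 - 23 = 3736$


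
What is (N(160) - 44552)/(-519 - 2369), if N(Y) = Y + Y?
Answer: 291/19 ≈ 15.316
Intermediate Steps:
N(Y) = 2*Y
(N(160) - 44552)/(-519 - 2369) = (2*160 - 44552)/(-519 - 2369) = (320 - 44552)/(-2888) = -44232*(-1/2888) = 291/19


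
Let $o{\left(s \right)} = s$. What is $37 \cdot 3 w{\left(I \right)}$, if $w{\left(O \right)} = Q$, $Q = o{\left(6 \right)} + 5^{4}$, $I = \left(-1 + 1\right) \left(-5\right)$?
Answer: $70041$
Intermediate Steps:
$I = 0$ ($I = 0 \left(-5\right) = 0$)
$Q = 631$ ($Q = 6 + 5^{4} = 6 + 625 = 631$)
$w{\left(O \right)} = 631$
$37 \cdot 3 w{\left(I \right)} = 37 \cdot 3 \cdot 631 = 111 \cdot 631 = 70041$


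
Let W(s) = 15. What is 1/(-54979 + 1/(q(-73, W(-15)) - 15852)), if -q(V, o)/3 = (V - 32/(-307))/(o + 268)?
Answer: -1377170475/75715455631906 ≈ -1.8189e-5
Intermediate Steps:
q(V, o) = -3*(32/307 + V)/(268 + o) (q(V, o) = -3*(V - 32/(-307))/(o + 268) = -3*(V - 32*(-1/307))/(268 + o) = -3*(V + 32/307)/(268 + o) = -3*(32/307 + V)/(268 + o))
1/(-54979 + 1/(q(-73, W(-15)) - 15852)) = 1/(-54979 + 1/(3*(-32 - 307*(-73))/(307*(268 + 15)) - 15852)) = 1/(-54979 + 1/((3/307)*(-32 + 22411)/283 - 15852)) = 1/(-54979 + 1/((3/307)*(1/283)*22379 - 15852)) = 1/(-54979 + 1/(67137/86881 - 15852)) = 1/(-54979 + 1/(-1377170475/86881)) = 1/(-54979 - 86881/1377170475) = 1/(-75715455631906/1377170475) = -1377170475/75715455631906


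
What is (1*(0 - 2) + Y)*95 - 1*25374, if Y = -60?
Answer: -31264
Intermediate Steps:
(1*(0 - 2) + Y)*95 - 1*25374 = (1*(0 - 2) - 60)*95 - 1*25374 = (1*(-2) - 60)*95 - 25374 = (-2 - 60)*95 - 25374 = -62*95 - 25374 = -5890 - 25374 = -31264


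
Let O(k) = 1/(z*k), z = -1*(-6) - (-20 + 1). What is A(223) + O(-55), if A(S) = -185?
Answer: -254376/1375 ≈ -185.00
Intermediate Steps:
z = 25 (z = 6 - 1*(-19) = 6 + 19 = 25)
O(k) = 1/(25*k)
A(223) + O(-55) = -185 + (1/25)/(-55) = -185 + (1/25)*(-1/55) = -185 - 1/1375 = -254376/1375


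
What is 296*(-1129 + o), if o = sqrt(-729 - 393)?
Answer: -334184 + 296*I*sqrt(1122) ≈ -3.3418e+5 + 9914.9*I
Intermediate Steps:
o = I*sqrt(1122) (o = sqrt(-1122) = I*sqrt(1122) ≈ 33.496*I)
296*(-1129 + o) = 296*(-1129 + I*sqrt(1122)) = -334184 + 296*I*sqrt(1122)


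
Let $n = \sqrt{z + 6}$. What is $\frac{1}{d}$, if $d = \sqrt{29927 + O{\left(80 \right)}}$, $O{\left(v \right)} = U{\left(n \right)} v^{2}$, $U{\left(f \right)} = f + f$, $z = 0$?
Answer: $\frac{1}{\sqrt{29927 + 12800 \sqrt{6}}} \approx 0.0040396$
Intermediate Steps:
$n = \sqrt{6}$ ($n = \sqrt{0 + 6} = \sqrt{6} \approx 2.4495$)
$U{\left(f \right)} = 2 f$
$O{\left(v \right)} = 2 \sqrt{6} v^{2}$
$d = \sqrt{29927 + 12800 \sqrt{6}}$ ($d = \sqrt{29927 + 2 \sqrt{6} \cdot 80^{2}} = \sqrt{29927 + 2 \sqrt{6} \cdot 6400} = \sqrt{29927 + 12800 \sqrt{6}} \approx 247.55$)
$\frac{1}{d} = \frac{1}{\sqrt{29927 + 12800 \sqrt{6}}}$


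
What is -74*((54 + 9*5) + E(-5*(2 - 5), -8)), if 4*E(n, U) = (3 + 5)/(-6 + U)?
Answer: -51208/7 ≈ -7315.4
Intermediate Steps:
E(n, U) = 2/(-6 + U) (E(n, U) = ((3 + 5)/(-6 + U))/4 = (8/(-6 + U))/4 = 2/(-6 + U))
-74*((54 + 9*5) + E(-5*(2 - 5), -8)) = -74*((54 + 9*5) + 2/(-6 - 8)) = -74*((54 + 45) + 2/(-14)) = -74*(99 + 2*(-1/14)) = -74*(99 - ⅐) = -74*692/7 = -51208/7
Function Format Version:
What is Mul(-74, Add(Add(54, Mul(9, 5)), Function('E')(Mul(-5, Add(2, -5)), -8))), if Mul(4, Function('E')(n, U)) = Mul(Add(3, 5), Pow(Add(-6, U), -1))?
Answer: Rational(-51208, 7) ≈ -7315.4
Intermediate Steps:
Function('E')(n, U) = Mul(2, Pow(Add(-6, U), -1)) (Function('E')(n, U) = Mul(Rational(1, 4), Mul(Add(3, 5), Pow(Add(-6, U), -1))) = Mul(Rational(1, 4), Mul(8, Pow(Add(-6, U), -1))) = Mul(2, Pow(Add(-6, U), -1)))
Mul(-74, Add(Add(54, Mul(9, 5)), Function('E')(Mul(-5, Add(2, -5)), -8))) = Mul(-74, Add(Add(54, Mul(9, 5)), Mul(2, Pow(Add(-6, -8), -1)))) = Mul(-74, Add(Add(54, 45), Mul(2, Pow(-14, -1)))) = Mul(-74, Add(99, Mul(2, Rational(-1, 14)))) = Mul(-74, Add(99, Rational(-1, 7))) = Mul(-74, Rational(692, 7)) = Rational(-51208, 7)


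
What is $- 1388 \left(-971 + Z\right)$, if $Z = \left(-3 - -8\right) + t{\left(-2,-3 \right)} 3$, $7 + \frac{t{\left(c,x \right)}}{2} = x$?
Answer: $1424088$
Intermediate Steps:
$t{\left(c,x \right)} = -14 + 2 x$
$Z = -55$ ($Z = \left(-3 - -8\right) + \left(-14 + 2 \left(-3\right)\right) 3 = \left(-3 + 8\right) + \left(-14 - 6\right) 3 = 5 - 60 = -55$)
$- 1388 \left(-971 + Z\right) = - 1388 \left(-971 - 55\right) = \left(-1388\right) \left(-1026\right) = 1424088$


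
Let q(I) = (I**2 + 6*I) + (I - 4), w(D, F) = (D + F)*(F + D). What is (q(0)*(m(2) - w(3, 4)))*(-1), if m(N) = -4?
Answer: -212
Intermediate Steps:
w(D, F) = (D + F)**2 (w(D, F) = (D + F)*(D + F) = (D + F)**2)
q(I) = -4 + I**2 + 7*I (q(I) = (I**2 + 6*I) + (-4 + I) = -4 + I**2 + 7*I)
(q(0)*(m(2) - w(3, 4)))*(-1) = ((-4 + 0**2 + 7*0)*(-4 - (3 + 4)**2))*(-1) = ((-4 + 0 + 0)*(-4 - 1*7**2))*(-1) = -4*(-4 - 1*49)*(-1) = -4*(-4 - 49)*(-1) = -4*(-53)*(-1) = 212*(-1) = -212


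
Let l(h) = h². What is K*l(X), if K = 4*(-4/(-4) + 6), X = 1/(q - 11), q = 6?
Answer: 28/25 ≈ 1.1200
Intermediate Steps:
X = -⅕ (X = 1/(6 - 11) = 1/(-5) = -⅕ ≈ -0.20000)
K = 28 (K = 4*(-4*(-¼) + 6) = 4*(1 + 6) = 4*7 = 28)
K*l(X) = 28*(-⅕)² = 28*(1/25) = 28/25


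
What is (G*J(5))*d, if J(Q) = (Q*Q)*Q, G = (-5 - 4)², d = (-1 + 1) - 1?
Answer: -10125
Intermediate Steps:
d = -1 (d = 0 - 1 = -1)
G = 81 (G = (-9)² = 81)
J(Q) = Q³ (J(Q) = Q²*Q = Q³)
(G*J(5))*d = (81*5³)*(-1) = (81*125)*(-1) = 10125*(-1) = -10125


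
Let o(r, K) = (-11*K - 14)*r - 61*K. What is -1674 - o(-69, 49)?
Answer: -36842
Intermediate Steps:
o(r, K) = -61*K + r*(-14 - 11*K) (o(r, K) = (-14 - 11*K)*r - 61*K = r*(-14 - 11*K) - 61*K = -61*K + r*(-14 - 11*K))
-1674 - o(-69, 49) = -1674 - (-61*49 - 14*(-69) - 11*49*(-69)) = -1674 - (-2989 + 966 + 37191) = -1674 - 1*35168 = -1674 - 35168 = -36842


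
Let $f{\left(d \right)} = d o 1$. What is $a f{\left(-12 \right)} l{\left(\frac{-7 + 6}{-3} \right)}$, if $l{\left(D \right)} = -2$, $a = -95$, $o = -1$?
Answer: $2280$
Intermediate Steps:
$f{\left(d \right)} = - d$ ($f{\left(d \right)} = d \left(-1\right) 1 = - d 1 = - d$)
$a f{\left(-12 \right)} l{\left(\frac{-7 + 6}{-3} \right)} = - 95 \left(\left(-1\right) \left(-12\right)\right) \left(-2\right) = \left(-95\right) 12 \left(-2\right) = \left(-1140\right) \left(-2\right) = 2280$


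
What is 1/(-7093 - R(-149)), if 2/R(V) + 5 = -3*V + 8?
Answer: -225/1595926 ≈ -0.00014098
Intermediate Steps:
R(V) = 2/(3 - 3*V) (R(V) = 2/(-5 + (-3*V + 8)) = 2/(-5 + (8 - 3*V)) = 2/(3 - 3*V))
1/(-7093 - R(-149)) = 1/(-7093 - (-2)/(-3 + 3*(-149))) = 1/(-7093 - (-2)/(-3 - 447)) = 1/(-7093 - (-2)/(-450)) = 1/(-7093 - (-2)*(-1)/450) = 1/(-7093 - 1*1/225) = 1/(-7093 - 1/225) = 1/(-1595926/225) = -225/1595926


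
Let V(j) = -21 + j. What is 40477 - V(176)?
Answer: 40322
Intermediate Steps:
40477 - V(176) = 40477 - (-21 + 176) = 40477 - 1*155 = 40477 - 155 = 40322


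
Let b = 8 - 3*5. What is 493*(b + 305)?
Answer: 146914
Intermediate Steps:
b = -7 (b = 8 - 15 = -7)
493*(b + 305) = 493*(-7 + 305) = 493*298 = 146914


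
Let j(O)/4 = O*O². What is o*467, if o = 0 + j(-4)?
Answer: -119552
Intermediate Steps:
j(O) = 4*O³ (j(O) = 4*(O*O²) = 4*O³)
o = -256 (o = 0 + 4*(-4)³ = 0 + 4*(-64) = 0 - 256 = -256)
o*467 = -256*467 = -119552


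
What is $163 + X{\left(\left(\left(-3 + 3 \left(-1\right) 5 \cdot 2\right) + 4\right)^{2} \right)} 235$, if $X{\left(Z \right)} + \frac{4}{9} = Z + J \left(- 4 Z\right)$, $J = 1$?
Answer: $- \frac{5335618}{9} \approx -5.9285 \cdot 10^{5}$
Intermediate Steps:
$X{\left(Z \right)} = - \frac{4}{9} - 3 Z$ ($X{\left(Z \right)} = - \frac{4}{9} + \left(Z + 1 \left(- 4 Z\right)\right) = - \frac{4}{9} + \left(Z - 4 Z\right) = - \frac{4}{9} - 3 Z$)
$163 + X{\left(\left(\left(-3 + 3 \left(-1\right) 5 \cdot 2\right) + 4\right)^{2} \right)} 235 = 163 + \left(- \frac{4}{9} - 3 \left(\left(-3 + 3 \left(-1\right) 5 \cdot 2\right) + 4\right)^{2}\right) 235 = 163 + \left(- \frac{4}{9} - 3 \left(\left(-3 + 3 \left(\left(-5\right) 2\right)\right) + 4\right)^{2}\right) 235 = 163 + \left(- \frac{4}{9} - 3 \left(\left(-3 + 3 \left(-10\right)\right) + 4\right)^{2}\right) 235 = 163 + \left(- \frac{4}{9} - 3 \left(\left(-3 - 30\right) + 4\right)^{2}\right) 235 = 163 + \left(- \frac{4}{9} - 3 \left(-33 + 4\right)^{2}\right) 235 = 163 + \left(- \frac{4}{9} - 3 \left(-29\right)^{2}\right) 235 = 163 + \left(- \frac{4}{9} - 2523\right) 235 = 163 - \frac{5337085}{9} = - \frac{5335618}{9}$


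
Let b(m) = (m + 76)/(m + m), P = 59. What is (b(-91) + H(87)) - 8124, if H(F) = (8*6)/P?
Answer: -87225891/10738 ≈ -8123.1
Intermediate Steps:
H(F) = 48/59 (H(F) = (8*6)/59 = 48*(1/59) = 48/59)
b(m) = (76 + m)/(2*m) (b(m) = (76 + m)/((2*m)) = (76 + m)*(1/(2*m)) = (76 + m)/(2*m))
(b(-91) + H(87)) - 8124 = ((½)*(76 - 91)/(-91) + 48/59) - 8124 = ((½)*(-1/91)*(-15) + 48/59) - 8124 = (15/182 + 48/59) - 8124 = 9621/10738 - 8124 = -87225891/10738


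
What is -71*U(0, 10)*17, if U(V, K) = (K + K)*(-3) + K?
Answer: 60350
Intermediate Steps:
U(V, K) = -5*K (U(V, K) = (2*K)*(-3) + K = -6*K + K = -5*K)
-71*U(0, 10)*17 = -(-355)*10*17 = -71*(-50)*17 = 3550*17 = 60350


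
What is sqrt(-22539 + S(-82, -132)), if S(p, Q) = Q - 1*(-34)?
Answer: I*sqrt(22637) ≈ 150.46*I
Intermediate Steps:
S(p, Q) = 34 + Q (S(p, Q) = Q + 34 = 34 + Q)
sqrt(-22539 + S(-82, -132)) = sqrt(-22539 + (34 - 132)) = sqrt(-22539 - 98) = sqrt(-22637) = I*sqrt(22637)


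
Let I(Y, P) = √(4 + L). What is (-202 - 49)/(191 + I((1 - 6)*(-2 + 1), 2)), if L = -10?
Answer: -47941/36487 + 251*I*√6/36487 ≈ -1.3139 + 0.01685*I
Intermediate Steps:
I(Y, P) = I*√6 (I(Y, P) = √(4 - 10) = √(-6) = I*√6)
(-202 - 49)/(191 + I((1 - 6)*(-2 + 1), 2)) = (-202 - 49)/(191 + I*√6) = -251/(191 + I*√6)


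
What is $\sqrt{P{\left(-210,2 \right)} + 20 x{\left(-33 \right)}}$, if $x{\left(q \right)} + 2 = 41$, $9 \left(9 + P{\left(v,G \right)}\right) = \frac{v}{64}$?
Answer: $\frac{\sqrt{443886}}{24} \approx 27.76$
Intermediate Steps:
$P{\left(v,G \right)} = -9 + \frac{v}{576}$ ($P{\left(v,G \right)} = -9 + \frac{v \frac{1}{64}}{9} = -9 + \frac{\frac{1}{64} v}{9} = -9 + \frac{v}{576}$)
$x{\left(q \right)} = 39$ ($x{\left(q \right)} = -2 + 41 = 39$)
$\sqrt{P{\left(-210,2 \right)} + 20 x{\left(-33 \right)}} = \sqrt{\left(-9 + \frac{1}{576} \left(-210\right)\right) + 20 \cdot 39} = \sqrt{\left(-9 - \frac{35}{96}\right) + 780} = \sqrt{- \frac{899}{96} + 780} = \sqrt{\frac{73981}{96}} = \frac{\sqrt{443886}}{24}$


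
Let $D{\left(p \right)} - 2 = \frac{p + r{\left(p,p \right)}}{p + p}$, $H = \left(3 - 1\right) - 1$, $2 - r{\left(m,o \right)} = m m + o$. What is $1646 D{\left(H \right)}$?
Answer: $4115$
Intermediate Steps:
$r{\left(m,o \right)} = 2 - o - m^{2}$ ($r{\left(m,o \right)} = 2 - \left(m m + o\right) = 2 - \left(m^{2} + o\right) = 2 - \left(o + m^{2}\right) = 2 - o - m^{2}$)
$H = 1$ ($H = 2 - 1 = 1$)
$D{\left(p \right)} = 2 + \frac{2 - p^{2}}{2 p}$ ($D{\left(p \right)} = 2 + \frac{p - \left(-2 + p + p^{2}\right)}{p + p} = 2 + \frac{2 - p^{2}}{2 p}$)
$1646 D{\left(H \right)} = 1646 \left(2 + 1^{-1} - \frac{1}{2}\right) = 1646 \left(2 + 1 - \frac{1}{2}\right) = 1646 \cdot \frac{5}{2} = 4115$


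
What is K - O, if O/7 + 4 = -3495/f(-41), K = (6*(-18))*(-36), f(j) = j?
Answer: 136091/41 ≈ 3319.3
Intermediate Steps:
K = 3888 (K = -108*(-36) = 3888)
O = 23317/41 (O = -28 + 7*(-3495/(-41)) = -28 + 7*(-3495*(-1/41)) = -28 + 7*(3495/41) = -28 + 24465/41 = 23317/41 ≈ 568.71)
K - O = 3888 - 1*23317/41 = 3888 - 23317/41 = 136091/41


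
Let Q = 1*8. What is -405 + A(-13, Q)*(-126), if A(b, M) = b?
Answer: 1233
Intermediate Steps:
Q = 8
-405 + A(-13, Q)*(-126) = -405 - 13*(-126) = -405 + 1638 = 1233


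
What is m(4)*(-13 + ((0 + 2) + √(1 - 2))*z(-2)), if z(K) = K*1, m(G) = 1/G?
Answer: -17/4 - I/2 ≈ -4.25 - 0.5*I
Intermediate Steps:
m(G) = 1/G
z(K) = K
m(4)*(-13 + ((0 + 2) + √(1 - 2))*z(-2)) = (-13 + ((0 + 2) + √(1 - 2))*(-2))/4 = (-13 + (2 + √(-1))*(-2))/4 = (-13 + (2 + I)*(-2))/4 = (-13 + (-4 - 2*I))/4 = (-17 - 2*I)/4 = -17/4 - I/2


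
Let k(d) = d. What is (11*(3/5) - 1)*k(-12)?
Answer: -336/5 ≈ -67.200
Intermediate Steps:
(11*(3/5) - 1)*k(-12) = (11*(3/5) - 1)*(-12) = (33/5 - 1)*(-12) = (28/5)*(-12) = -336/5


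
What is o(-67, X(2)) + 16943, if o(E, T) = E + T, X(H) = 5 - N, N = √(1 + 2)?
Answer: 16881 - √3 ≈ 16879.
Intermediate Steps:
N = √3 ≈ 1.7320
X(H) = 5 - √3
o(-67, X(2)) + 16943 = (-67 + (5 - √3)) + 16943 = (-62 - √3) + 16943 = 16881 - √3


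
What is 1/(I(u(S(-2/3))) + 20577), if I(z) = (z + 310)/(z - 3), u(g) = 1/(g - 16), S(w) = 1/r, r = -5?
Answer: 248/5077991 ≈ 4.8838e-5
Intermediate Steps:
S(w) = -⅕ (S(w) = 1/(-5) = -⅕)
u(g) = 1/(-16 + g)
I(z) = (310 + z)/(-3 + z)
1/(I(u(S(-2/3))) + 20577) = 1/((310 + 1/(-16 - ⅕))/(-3 + 1/(-16 - ⅕)) + 20577) = 1/((310 + 1/(-81/5))/(-3 + 1/(-81/5)) + 20577) = 1/((310 - 5/81)/(-3 - 5/81) + 20577) = 1/((25105/81)/(-248/81) + 20577) = 1/(-81/248*25105/81 + 20577) = 1/(-25105/248 + 20577) = 1/(5077991/248) = 248/5077991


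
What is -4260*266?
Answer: -1133160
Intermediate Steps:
-4260*266 = -852*1330 = -1133160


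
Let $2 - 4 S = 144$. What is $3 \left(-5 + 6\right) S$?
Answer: $- \frac{213}{2} \approx -106.5$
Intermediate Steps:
$S = - \frac{71}{2}$ ($S = \frac{1}{2} - 36 = - \frac{71}{2} \approx -35.5$)
$3 \left(-5 + 6\right) S = 3 \left(-5 + 6\right) \left(- \frac{71}{2}\right) = 3 \cdot 1 \left(- \frac{71}{2}\right) = 3 \left(- \frac{71}{2}\right) = - \frac{213}{2}$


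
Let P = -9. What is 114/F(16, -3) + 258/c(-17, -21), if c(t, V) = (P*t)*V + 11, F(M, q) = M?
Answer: 90225/12808 ≈ 7.0444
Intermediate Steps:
c(t, V) = 11 - 9*V*t (c(t, V) = (-9*t)*V + 11 = -9*V*t + 11 = 11 - 9*V*t)
114/F(16, -3) + 258/c(-17, -21) = 114/16 + 258/(11 - 9*(-21)*(-17)) = 114*(1/16) + 258/(11 - 3213) = 57/8 + 258/(-3202) = 57/8 + 258*(-1/3202) = 57/8 - 129/1601 = 90225/12808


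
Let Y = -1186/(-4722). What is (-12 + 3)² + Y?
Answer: 191834/2361 ≈ 81.251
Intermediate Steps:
Y = 593/2361 (Y = -1186*(-1/4722) = 593/2361 ≈ 0.25116)
(-12 + 3)² + Y = (-12 + 3)² + 593/2361 = (-9)² + 593/2361 = 81 + 593/2361 = 191834/2361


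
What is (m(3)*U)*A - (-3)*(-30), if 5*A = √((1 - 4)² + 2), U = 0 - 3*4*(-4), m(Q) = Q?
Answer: -90 + 144*√11/5 ≈ 5.5188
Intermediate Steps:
U = 48 (U = 0 - 12*(-4) = 0 - 1*(-48) = 0 + 48 = 48)
A = √11/5 (A = √((1 - 4)² + 2)/5 = √((-3)² + 2)/5 = √(9 + 2)/5 = √11/5 ≈ 0.66333)
(m(3)*U)*A - (-3)*(-30) = (3*48)*(√11/5) - (-3)*(-30) = 144*(√11/5) - 1*90 = 144*√11/5 - 90 = -90 + 144*√11/5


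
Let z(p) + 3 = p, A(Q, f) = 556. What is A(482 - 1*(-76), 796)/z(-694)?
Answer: -556/697 ≈ -0.79770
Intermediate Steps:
z(p) = -3 + p
A(482 - 1*(-76), 796)/z(-694) = 556/(-3 - 694) = 556/(-697) = 556*(-1/697) = -556/697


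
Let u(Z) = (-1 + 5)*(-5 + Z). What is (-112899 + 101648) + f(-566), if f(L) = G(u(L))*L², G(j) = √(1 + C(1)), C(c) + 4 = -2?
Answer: -11251 + 320356*I*√5 ≈ -11251.0 + 7.1634e+5*I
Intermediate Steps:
u(Z) = -20 + 4*Z (u(Z) = 4*(-5 + Z) = -20 + 4*Z)
C(c) = -6 (C(c) = -4 - 2 = -6)
G(j) = I*√5 (G(j) = √(1 - 6) = √(-5) = I*√5)
f(L) = I*√5*L² (f(L) = (I*√5)*L² = I*√5*L²)
(-112899 + 101648) + f(-566) = (-112899 + 101648) + I*√5*(-566)² = -11251 + I*√5*320356 = -11251 + 320356*I*√5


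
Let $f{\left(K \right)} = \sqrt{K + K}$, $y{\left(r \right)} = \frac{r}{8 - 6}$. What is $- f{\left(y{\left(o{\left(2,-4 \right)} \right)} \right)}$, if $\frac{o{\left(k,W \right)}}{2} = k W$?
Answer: $- 4 i \approx - 4.0 i$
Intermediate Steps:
$o{\left(k,W \right)} = 2 W k$ ($o{\left(k,W \right)} = 2 k W = 2 W k$)
$y{\left(r \right)} = \frac{r}{2}$ ($y{\left(r \right)} = \frac{r}{8 - 6} = \frac{r}{2}$)
$f{\left(K \right)} = \sqrt{2} \sqrt{K}$ ($f{\left(K \right)} = \sqrt{2 K} = \sqrt{2} \sqrt{K}$)
$- f{\left(y{\left(o{\left(2,-4 \right)} \right)} \right)} = - \sqrt{2} \sqrt{\frac{2 \left(-4\right) 2}{2}} = - \sqrt{2} \sqrt{\frac{1}{2} \left(-16\right)} = - \sqrt{2} \sqrt{-8} = - \sqrt{2} \cdot 2 i \sqrt{2} = - 4 i$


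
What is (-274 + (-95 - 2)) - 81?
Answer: -452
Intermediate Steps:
(-274 + (-95 - 2)) - 81 = (-274 - 97) - 81 = -371 - 81 = -452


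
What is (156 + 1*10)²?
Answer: 27556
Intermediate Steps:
(156 + 1*10)² = (156 + 10)² = 166² = 27556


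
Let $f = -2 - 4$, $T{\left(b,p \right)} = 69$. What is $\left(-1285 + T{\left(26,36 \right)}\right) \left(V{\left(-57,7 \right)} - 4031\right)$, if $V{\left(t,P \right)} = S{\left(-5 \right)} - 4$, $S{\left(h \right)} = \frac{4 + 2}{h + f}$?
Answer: $\frac{53979456}{11} \approx 4.9072 \cdot 10^{6}$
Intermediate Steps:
$f = -6$
$S{\left(h \right)} = \frac{6}{-6 + h}$ ($S{\left(h \right)} = \frac{4 + 2}{h - 6} = \frac{6}{-6 + h}$)
$V{\left(t,P \right)} = - \frac{50}{11}$ ($V{\left(t,P \right)} = \frac{6}{-6 - 5} - 4 = \frac{6}{-11} - 4 = 6 \left(- \frac{1}{11}\right) - 4 = - \frac{6}{11} - 4 = - \frac{50}{11}$)
$\left(-1285 + T{\left(26,36 \right)}\right) \left(V{\left(-57,7 \right)} - 4031\right) = \left(-1285 + 69\right) \left(- \frac{50}{11} - 4031\right) = \left(-1216\right) \left(- \frac{44391}{11}\right) = \frac{53979456}{11}$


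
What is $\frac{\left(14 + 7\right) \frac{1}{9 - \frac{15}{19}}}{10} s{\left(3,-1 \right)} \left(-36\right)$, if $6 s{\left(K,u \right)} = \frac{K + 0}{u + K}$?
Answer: $- \frac{1197}{520} \approx -2.3019$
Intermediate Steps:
$s{\left(K,u \right)} = \frac{K}{6 \left(K + u\right)}$ ($s{\left(K,u \right)} = \frac{\left(K + 0\right) \frac{1}{u + K}}{6} = \frac{K \frac{1}{K + u}}{6} = \frac{K}{6 \left(K + u\right)}$)
$\frac{\left(14 + 7\right) \frac{1}{9 - \frac{15}{19}}}{10} s{\left(3,-1 \right)} \left(-36\right) = \frac{\left(14 + 7\right) \frac{1}{9 - \frac{15}{19}}}{10} \cdot \frac{1}{6} \cdot 3 \frac{1}{3 - 1} \left(-36\right) = \frac{21}{9 - \frac{15}{19}} \cdot \frac{1}{10} \cdot \frac{1}{6} \cdot 3 \cdot \frac{1}{2} \left(-36\right) = \frac{21}{\frac{156}{19}} \cdot \frac{1}{10} \cdot \frac{1}{4} \left(-36\right) = 21 \cdot \frac{19}{156} \cdot \frac{1}{10} \cdot \frac{1}{4} \left(-36\right) = \frac{133}{52} \cdot \frac{1}{10} \cdot \frac{1}{4} \left(-36\right) = \frac{133}{520} \cdot \frac{1}{4} \left(-36\right) = \frac{133}{2080} \left(-36\right) = - \frac{1197}{520}$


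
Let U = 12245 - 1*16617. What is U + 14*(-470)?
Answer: -10952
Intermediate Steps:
U = -4372 (U = 12245 - 16617 = -4372)
U + 14*(-470) = -4372 + 14*(-470) = -4372 - 6580 = -10952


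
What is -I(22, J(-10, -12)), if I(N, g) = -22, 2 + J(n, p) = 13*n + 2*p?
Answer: 22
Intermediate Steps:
J(n, p) = -2 + 2*p + 13*n (J(n, p) = -2 + (13*n + 2*p) = -2 + (2*p + 13*n) = -2 + 2*p + 13*n)
-I(22, J(-10, -12)) = -1*(-22) = 22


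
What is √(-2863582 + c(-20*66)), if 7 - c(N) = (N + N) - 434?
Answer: I*√2860501 ≈ 1691.3*I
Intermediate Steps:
c(N) = 441 - 2*N (c(N) = 7 - ((N + N) - 434) = 7 - (2*N - 434) = 7 - (-434 + 2*N) = 7 + (434 - 2*N) = 441 - 2*N)
√(-2863582 + c(-20*66)) = √(-2863582 + (441 - (-40)*66)) = √(-2863582 + (441 - 2*(-1320))) = √(-2863582 + (441 + 2640)) = √(-2863582 + 3081) = √(-2860501) = I*√2860501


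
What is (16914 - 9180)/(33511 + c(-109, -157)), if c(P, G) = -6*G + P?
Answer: 1289/5724 ≈ 0.22519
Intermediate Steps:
c(P, G) = P - 6*G
(16914 - 9180)/(33511 + c(-109, -157)) = (16914 - 9180)/(33511 + (-109 - 6*(-157))) = 7734/(33511 + (-109 + 942)) = 7734/(33511 + 833) = 7734/34344 = 7734*(1/34344) = 1289/5724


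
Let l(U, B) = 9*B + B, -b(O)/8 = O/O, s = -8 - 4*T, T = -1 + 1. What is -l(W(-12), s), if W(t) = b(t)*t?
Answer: 80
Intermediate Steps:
T = 0
s = -8 (s = -8 - 4*0 = -8 + 0 = -8)
b(O) = -8 (b(O) = -8*O/O = -8*1 = -8)
W(t) = -8*t
l(U, B) = 10*B
-l(W(-12), s) = -10*(-8) = -1*(-80) = 80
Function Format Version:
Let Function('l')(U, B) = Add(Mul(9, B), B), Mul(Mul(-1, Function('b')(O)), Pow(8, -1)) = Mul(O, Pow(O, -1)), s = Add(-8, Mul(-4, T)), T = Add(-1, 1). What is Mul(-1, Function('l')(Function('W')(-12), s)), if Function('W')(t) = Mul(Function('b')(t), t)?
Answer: 80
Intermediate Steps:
T = 0
s = -8 (s = Add(-8, Mul(-4, 0)) = Add(-8, 0) = -8)
Function('b')(O) = -8 (Function('b')(O) = Mul(-8, Mul(O, Pow(O, -1))) = Mul(-8, 1) = -8)
Function('W')(t) = Mul(-8, t)
Function('l')(U, B) = Mul(10, B)
Mul(-1, Function('l')(Function('W')(-12), s)) = Mul(-1, Mul(10, -8)) = Mul(-1, -80) = 80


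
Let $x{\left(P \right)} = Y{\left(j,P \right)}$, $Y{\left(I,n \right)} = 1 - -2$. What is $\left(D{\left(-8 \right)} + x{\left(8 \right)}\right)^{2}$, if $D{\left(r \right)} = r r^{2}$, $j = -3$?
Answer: $259081$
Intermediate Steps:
$Y{\left(I,n \right)} = 3$ ($Y{\left(I,n \right)} = 1 + 2 = 3$)
$x{\left(P \right)} = 3$
$D{\left(r \right)} = r^{3}$
$\left(D{\left(-8 \right)} + x{\left(8 \right)}\right)^{2} = \left(\left(-8\right)^{3} + 3\right)^{2} = \left(-512 + 3\right)^{2} = \left(-509\right)^{2} = 259081$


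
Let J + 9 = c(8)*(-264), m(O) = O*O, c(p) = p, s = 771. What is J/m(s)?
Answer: -707/198147 ≈ -0.0035681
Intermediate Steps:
m(O) = O²
J = -2121 (J = -9 + 8*(-264) = -9 - 2112 = -2121)
J/m(s) = -2121/(771²) = -2121/594441 = -2121*1/594441 = -707/198147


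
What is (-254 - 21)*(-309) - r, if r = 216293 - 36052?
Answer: -95266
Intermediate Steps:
r = 180241
(-254 - 21)*(-309) - r = (-254 - 21)*(-309) - 1*180241 = -275*(-309) - 180241 = 84975 - 180241 = -95266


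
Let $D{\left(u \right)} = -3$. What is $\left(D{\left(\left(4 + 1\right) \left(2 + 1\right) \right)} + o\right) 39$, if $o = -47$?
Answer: $-1950$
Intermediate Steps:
$\left(D{\left(\left(4 + 1\right) \left(2 + 1\right) \right)} + o\right) 39 = \left(-3 - 47\right) 39 = \left(-50\right) 39 = -1950$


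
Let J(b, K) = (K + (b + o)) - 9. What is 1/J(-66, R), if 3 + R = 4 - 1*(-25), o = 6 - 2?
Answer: -1/45 ≈ -0.022222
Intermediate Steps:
o = 4
R = 26 (R = -3 + (4 - 1*(-25)) = -3 + (4 + 25) = -3 + 29 = 26)
J(b, K) = -5 + K + b (J(b, K) = (K + (b + 4)) - 9 = (K + (4 + b)) - 9 = (4 + K + b) - 9 = -5 + K + b)
1/J(-66, R) = 1/(-5 + 26 - 66) = 1/(-45) = -1/45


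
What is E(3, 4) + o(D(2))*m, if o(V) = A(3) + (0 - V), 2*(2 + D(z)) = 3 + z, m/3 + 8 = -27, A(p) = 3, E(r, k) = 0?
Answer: -525/2 ≈ -262.50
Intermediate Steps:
m = -105 (m = -24 + 3*(-27) = -24 - 81 = -105)
D(z) = -½ + z/2 (D(z) = -2 + (3 + z)/2 = -2 + (3/2 + z/2) = -½ + z/2)
o(V) = 3 - V (o(V) = 3 + (0 - V) = 3 - V)
E(3, 4) + o(D(2))*m = 0 + (3 - (-½ + (½)*2))*(-105) = 0 + (3 - (-½ + 1))*(-105) = 0 + (3 - 1*½)*(-105) = 0 + (3 - ½)*(-105) = 0 + (5/2)*(-105) = 0 - 525/2 = -525/2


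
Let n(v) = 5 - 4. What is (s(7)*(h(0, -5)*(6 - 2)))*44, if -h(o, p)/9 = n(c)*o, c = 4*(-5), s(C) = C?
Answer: 0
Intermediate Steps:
c = -20
n(v) = 1
h(o, p) = -9*o
(s(7)*(h(0, -5)*(6 - 2)))*44 = (7*((-9*0)*(6 - 2)))*44 = (7*(0*4))*44 = (7*0)*44 = 0*44 = 0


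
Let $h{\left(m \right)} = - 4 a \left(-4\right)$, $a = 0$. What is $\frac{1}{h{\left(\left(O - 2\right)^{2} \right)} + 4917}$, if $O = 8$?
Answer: $\frac{1}{4917} \approx 0.00020338$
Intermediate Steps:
$h{\left(m \right)} = 0$ ($h{\left(m \right)} = \left(-4\right) 0 \left(-4\right) = 0 \left(-4\right) = 0$)
$\frac{1}{h{\left(\left(O - 2\right)^{2} \right)} + 4917} = \frac{1}{0 + 4917} = \frac{1}{4917}$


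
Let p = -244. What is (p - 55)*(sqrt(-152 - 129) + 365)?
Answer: -109135 - 299*I*sqrt(281) ≈ -1.0914e+5 - 5012.2*I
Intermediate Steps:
(p - 55)*(sqrt(-152 - 129) + 365) = (-244 - 55)*(sqrt(-152 - 129) + 365) = -299*(sqrt(-281) + 365) = -299*(I*sqrt(281) + 365) = -299*(365 + I*sqrt(281)) = -109135 - 299*I*sqrt(281)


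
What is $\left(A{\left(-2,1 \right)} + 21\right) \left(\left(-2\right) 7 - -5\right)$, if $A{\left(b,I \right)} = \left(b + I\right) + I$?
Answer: $-189$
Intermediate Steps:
$A{\left(b,I \right)} = b + 2 I$ ($A{\left(b,I \right)} = \left(I + b\right) + I = b + 2 I$)
$\left(A{\left(-2,1 \right)} + 21\right) \left(\left(-2\right) 7 - -5\right) = \left(\left(-2 + 2 \cdot 1\right) + 21\right) \left(\left(-2\right) 7 - -5\right) = \left(\left(-2 + 2\right) + 21\right) \left(-14 + 5\right) = \left(0 + 21\right) \left(-9\right) = 21 \left(-9\right) = -189$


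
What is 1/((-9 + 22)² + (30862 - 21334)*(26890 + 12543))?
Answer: 1/375717793 ≈ 2.6616e-9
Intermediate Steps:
1/((-9 + 22)² + (30862 - 21334)*(26890 + 12543)) = 1/(13² + 9528*39433) = 1/(169 + 375717624) = 1/375717793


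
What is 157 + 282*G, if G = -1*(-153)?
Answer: 43303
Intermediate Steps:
G = 153
157 + 282*G = 157 + 282*153 = 157 + 43146 = 43303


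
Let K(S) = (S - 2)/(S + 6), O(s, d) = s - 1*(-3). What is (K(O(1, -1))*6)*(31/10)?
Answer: 93/25 ≈ 3.7200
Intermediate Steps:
O(s, d) = 3 + s (O(s, d) = s + 3 = 3 + s)
K(S) = (-2 + S)/(6 + S)
(K(O(1, -1))*6)*(31/10) = (((-2 + (3 + 1))/(6 + (3 + 1)))*6)*(31/10) = (((-2 + 4)/(6 + 4))*6)*(31*(⅒)) = ((2/10)*6)*(31/10) = (((⅒)*2)*6)*(31/10) = ((⅕)*6)*(31/10) = (6/5)*(31/10) = 93/25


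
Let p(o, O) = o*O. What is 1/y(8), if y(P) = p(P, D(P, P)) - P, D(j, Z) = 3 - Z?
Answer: -1/48 ≈ -0.020833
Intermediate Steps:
p(o, O) = O*o
y(P) = -P + P*(3 - P) (y(P) = (3 - P)*P - P = P*(3 - P) - P = -P + P*(3 - P))
1/y(8) = 1/(8*(2 - 1*8)) = 1/(8*(2 - 8)) = 1/(8*(-6)) = 1/(-48) = -1/48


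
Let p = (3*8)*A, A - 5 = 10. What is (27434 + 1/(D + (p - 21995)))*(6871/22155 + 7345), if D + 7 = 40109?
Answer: 82445579693857934/409136385 ≈ 2.0151e+8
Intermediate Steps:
A = 15 (A = 5 + 10 = 15)
D = 40102 (D = -7 + 40109 = 40102)
p = 360 (p = (3*8)*15 = 24*15 = 360)
(27434 + 1/(D + (p - 21995)))*(6871/22155 + 7345) = (27434 + 1/(40102 + (360 - 21995)))*(6871/22155 + 7345) = (27434 + 1/(40102 - 21635))*(6871*(1/22155) + 7345) = (27434 + 1/18467)*(6871/22155 + 7345) = (27434 + 1/18467)*(162735346/22155) = (506623679/18467)*(162735346/22155) = 82445579693857934/409136385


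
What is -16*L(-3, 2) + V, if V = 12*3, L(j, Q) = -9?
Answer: 180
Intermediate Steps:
V = 36
-16*L(-3, 2) + V = -16*(-9) + 36 = 144 + 36 = 180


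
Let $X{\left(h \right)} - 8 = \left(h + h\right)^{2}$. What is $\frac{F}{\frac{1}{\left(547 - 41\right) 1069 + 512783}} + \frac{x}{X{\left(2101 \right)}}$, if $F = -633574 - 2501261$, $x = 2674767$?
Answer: $- \frac{19441128405350620391}{5885604} \approx -3.3032 \cdot 10^{12}$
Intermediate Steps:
$F = -3134835$ ($F = -633574 - 2501261 = -3134835$)
$X{\left(h \right)} = 8 + 4 h^{2}$ ($X{\left(h \right)} = 8 + \left(h + h\right)^{2} = 8 + \left(2 h\right)^{2} = 8 + 4 h^{2}$)
$\frac{F}{\frac{1}{\left(547 - 41\right) 1069 + 512783}} + \frac{x}{X{\left(2101 \right)}} = - \frac{3134835}{\frac{1}{\left(547 - 41\right) 1069 + 512783}} + \frac{2674767}{8 + 4 \cdot 2101^{2}} = - \frac{3134835}{\frac{1}{506 \cdot 1069 + 512783}} + \frac{2674767}{8 + 4 \cdot 4414201} = - \frac{3134835}{\frac{1}{540914 + 512783}} + \frac{2674767}{8 + 17656804} = - \frac{3134835}{\frac{1}{1053697}} + \frac{2674767}{17656812} = - 3134835 \frac{1}{\frac{1}{1053697}} + 2674767 \cdot \frac{1}{17656812} = \left(-3134835\right) 1053697 + \frac{891589}{5885604} = -3303166234995 + \frac{891589}{5885604} = - \frac{19441128405350620391}{5885604}$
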